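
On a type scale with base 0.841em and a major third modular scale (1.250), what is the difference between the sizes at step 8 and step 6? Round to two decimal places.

Step 6: 0.841 × 1.250⁶ = 3.2082em
Step 8: 0.841 × 1.250⁸ = 5.0128em
Difference: 5.0128 − 3.2082 = 1.8046em

1.80em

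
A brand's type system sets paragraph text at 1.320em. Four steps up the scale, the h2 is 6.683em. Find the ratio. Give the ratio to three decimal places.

1.500

r⁴ = 6.683 / 1.320, so r = (6.683/1.320)^(1/4).
r = 5.0629^(1/4) ≈ 1.5000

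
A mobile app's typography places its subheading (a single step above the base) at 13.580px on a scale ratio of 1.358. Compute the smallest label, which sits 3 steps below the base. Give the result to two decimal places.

Moving from step +1 to step -3 is 4 steps down, so divide by r⁴.
13.580 ÷ 1.358⁴ = 13.580 ÷ 3.40094 ≈ 3.993

3.99px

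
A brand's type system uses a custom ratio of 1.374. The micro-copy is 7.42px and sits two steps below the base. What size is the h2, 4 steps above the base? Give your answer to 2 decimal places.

7.42 × 1.374⁶ = 7.42 × 6.72853 ≈ 49.926

49.93px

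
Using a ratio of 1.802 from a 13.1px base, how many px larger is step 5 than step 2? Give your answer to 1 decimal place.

206.4px

Step 2: 13.1 × 1.802² = 42.538px
Step 5: 13.1 × 1.802⁵ = 248.912px
Difference: 248.912 − 42.538 = 206.374px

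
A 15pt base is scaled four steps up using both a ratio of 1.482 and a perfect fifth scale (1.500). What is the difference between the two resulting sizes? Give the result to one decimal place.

At 1.482: 15.0 × 1.482⁴ = 72.358pt
Perfect fifth: 15.0 × 1.500⁴ = 75.938pt
Difference: 75.938 − 72.358 = 3.580pt

3.6pt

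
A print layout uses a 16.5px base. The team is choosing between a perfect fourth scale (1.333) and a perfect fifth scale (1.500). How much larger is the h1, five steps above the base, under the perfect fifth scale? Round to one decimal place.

55.9px

Perfect fourth: 16.5 × 1.333⁵ = 69.444px
Perfect fifth: 16.5 × 1.500⁵ = 125.297px
Difference: 125.297 − 69.444 = 55.853px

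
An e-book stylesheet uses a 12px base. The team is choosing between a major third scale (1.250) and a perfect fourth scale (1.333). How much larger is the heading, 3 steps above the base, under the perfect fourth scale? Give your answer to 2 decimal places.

Major third: 12.0 × 1.250³ = 23.4375px
Perfect fourth: 12.0 × 1.333³ = 28.4231px
Difference: 28.4231 − 23.4375 = 4.9856px

4.99px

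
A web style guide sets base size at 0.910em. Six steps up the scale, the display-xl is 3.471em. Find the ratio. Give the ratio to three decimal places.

The ratio satisfies 0.910 × r⁶ = 3.471, so r = (3.471 / 0.910)^(1/6).
r = 3.8143^(1/6) ≈ 1.2500

1.250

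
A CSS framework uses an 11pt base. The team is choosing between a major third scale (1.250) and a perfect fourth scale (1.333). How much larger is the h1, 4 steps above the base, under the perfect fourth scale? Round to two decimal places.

7.88pt

Major third: 11.0 × 1.250⁴ = 26.8555pt
Perfect fourth: 11.0 × 1.333⁴ = 34.7307pt
Difference: 34.7307 − 26.8555 = 7.8752pt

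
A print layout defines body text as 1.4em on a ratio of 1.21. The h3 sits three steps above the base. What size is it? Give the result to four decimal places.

Each step on a modular scale multiplies by the ratio, so the size n steps from the base is base × ratioⁿ.
1.4 × 1.21³ = 1.4 × 1.77156 ≈ 2.4802

2.4802em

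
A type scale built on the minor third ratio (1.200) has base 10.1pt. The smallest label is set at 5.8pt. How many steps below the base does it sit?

3

1.200ⁿ = 10.1 / 5.8 = 1.7414
n = ln(1.7414) / ln(1.200) = 0.5547 / 0.1823 ≈ 3.04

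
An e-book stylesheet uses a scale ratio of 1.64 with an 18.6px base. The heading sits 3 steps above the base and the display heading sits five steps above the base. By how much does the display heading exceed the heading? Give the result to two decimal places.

Step 3: 18.6 × 1.64³ = 82.0436px
Step 5: 18.6 × 1.64⁵ = 220.6644px
Difference: 220.6644 − 82.0436 = 138.6208px

138.62px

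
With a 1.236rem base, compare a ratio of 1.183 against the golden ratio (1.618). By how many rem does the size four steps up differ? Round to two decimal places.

At 1.183: 1.236 × 1.183⁴ = 2.4208rem
Golden ratio: 1.236 × 1.618⁴ = 8.4710rem
Difference: 8.4710 − 2.4208 = 6.0502rem

6.05rem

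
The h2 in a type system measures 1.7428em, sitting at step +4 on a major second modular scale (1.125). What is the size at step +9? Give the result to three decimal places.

1.7428 × 1.125⁵ = 1.7428 × 1.80203 ≈ 3.141

3.141em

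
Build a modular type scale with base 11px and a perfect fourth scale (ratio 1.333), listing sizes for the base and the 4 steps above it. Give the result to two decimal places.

11.00px, 14.66px, 19.55px, 26.05px, 34.73px

Step 0: 11px
Step 1: 11.0 × 1.333 = 14.66
Step 2: 11.0 × 1.333² = 19.55
Step 3: 11.0 × 1.333³ = 26.05
Step 4: 11.0 × 1.333⁴ = 34.73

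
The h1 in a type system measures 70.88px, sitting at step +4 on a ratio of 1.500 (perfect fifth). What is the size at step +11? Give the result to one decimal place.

1211.1px

The gap is 11 − (4) = 7 steps, so the factor is 1.500^7.
70.88 × 1.500⁷ = 70.88 × 17.08594 ≈ 1211.051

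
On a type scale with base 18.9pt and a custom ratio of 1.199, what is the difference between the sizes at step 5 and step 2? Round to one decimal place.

Step 2: 18.9 × 1.199² = 27.171pt
Step 5: 18.9 × 1.199⁵ = 46.834pt
Difference: 46.834 − 27.171 = 19.663pt

19.7pt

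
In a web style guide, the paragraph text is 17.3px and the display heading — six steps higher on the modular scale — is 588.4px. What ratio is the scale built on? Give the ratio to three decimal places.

1.800

The ratio satisfies 17.3 × r⁶ = 588.4, so r = (588.4 / 17.3)^(1/6).
r = 34.0116^(1/6) ≈ 1.8000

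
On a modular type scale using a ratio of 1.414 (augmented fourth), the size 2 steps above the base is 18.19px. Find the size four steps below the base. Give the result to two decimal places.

18.19 ÷ 1.414⁶ = 18.19 ÷ 7.99275 ≈ 2.276

2.28px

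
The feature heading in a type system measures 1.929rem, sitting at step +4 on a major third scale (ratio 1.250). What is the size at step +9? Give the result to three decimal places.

5.887rem

1.929 × 1.250⁵ = 1.929 × 3.05176 ≈ 5.887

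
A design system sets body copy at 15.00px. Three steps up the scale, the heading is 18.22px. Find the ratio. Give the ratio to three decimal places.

1.067

r³ = 18.22 / 15.00, so r = (18.22/15.00)^(1/3).
r = 1.2147^(1/3) ≈ 1.0670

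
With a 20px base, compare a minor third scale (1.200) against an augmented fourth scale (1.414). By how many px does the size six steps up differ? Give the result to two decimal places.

100.14px

Minor third: 20.0 × 1.200⁶ = 59.7197px
Augmented fourth: 20.0 × 1.414⁶ = 159.8551px
Difference: 159.8551 − 59.7197 = 100.1354px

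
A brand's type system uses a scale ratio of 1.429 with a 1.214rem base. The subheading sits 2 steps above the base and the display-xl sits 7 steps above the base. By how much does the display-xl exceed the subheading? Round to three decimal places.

12.293rem

Step 2: 1.214 × 1.429² = 2.47904rem
Step 7: 1.214 × 1.429⁷ = 14.77217rem
Difference: 14.77217 − 2.47904 = 12.29313rem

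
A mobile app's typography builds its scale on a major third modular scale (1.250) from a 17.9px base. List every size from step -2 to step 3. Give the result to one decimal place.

Step -2: 17.9 ÷ 1.250² = 11.5
Step -1: 17.9 ÷ 1.250 = 14.3
Step 0: 17.9px
Step 1: 17.9 × 1.250 = 22.4
Step 2: 17.9 × 1.250² = 28.0
Step 3: 17.9 × 1.250³ = 35.0

11.5px, 14.3px, 17.9px, 22.4px, 28.0px, 35.0px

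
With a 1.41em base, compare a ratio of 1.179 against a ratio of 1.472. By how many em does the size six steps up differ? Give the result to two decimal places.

At 1.179: 1.41 × 1.179⁶ = 3.7871em
At 1.472: 1.41 × 1.472⁶ = 14.3439em
Difference: 14.3439 − 3.7871 = 10.5568em

10.56em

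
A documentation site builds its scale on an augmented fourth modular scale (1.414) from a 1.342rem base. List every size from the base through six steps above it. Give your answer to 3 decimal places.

Step 0: 1.342rem
Step 1: 1.342 × 1.414 = 1.898
Step 2: 1.342 × 1.414² = 2.683
Step 3: 1.342 × 1.414³ = 3.794
Step 4: 1.342 × 1.414⁴ = 5.365
Step 5: 1.342 × 1.414⁵ = 7.586
Step 6: 1.342 × 1.414⁶ = 10.726

1.342rem, 1.898rem, 2.683rem, 3.794rem, 5.365rem, 7.586rem, 10.726rem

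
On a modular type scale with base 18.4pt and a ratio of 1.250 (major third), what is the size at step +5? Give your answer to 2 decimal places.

56.15pt

18.4 × 1.250⁵ = 18.4 × 3.05176 ≈ 56.15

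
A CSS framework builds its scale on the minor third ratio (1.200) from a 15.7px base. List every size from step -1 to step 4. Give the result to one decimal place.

13.1px, 15.7px, 18.8px, 22.6px, 27.1px, 32.6px

Step -1: 15.7 ÷ 1.200 = 13.1
Step 0: 15.7px
Step 1: 15.7 × 1.200 = 18.8
Step 2: 15.7 × 1.200² = 22.6
Step 3: 15.7 × 1.200³ = 27.1
Step 4: 15.7 × 1.200⁴ = 32.6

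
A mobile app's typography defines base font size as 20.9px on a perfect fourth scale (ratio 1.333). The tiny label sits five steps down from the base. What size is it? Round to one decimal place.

20.9 ÷ 1.333⁵ = 20.9 ÷ 4.20873 ≈ 4.97

5.0px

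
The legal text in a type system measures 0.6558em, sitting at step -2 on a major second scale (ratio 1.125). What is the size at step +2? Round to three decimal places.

1.050em

0.6558 × 1.125⁴ = 0.6558 × 1.60181 ≈ 1.050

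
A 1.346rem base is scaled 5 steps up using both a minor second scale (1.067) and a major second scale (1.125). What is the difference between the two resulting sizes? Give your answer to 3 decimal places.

0.564rem

Minor second: 1.346 × 1.067⁵ = 1.86152rem
Major second: 1.346 × 1.125⁵ = 2.42554rem
Difference: 2.42554 − 1.86152 = 0.56402rem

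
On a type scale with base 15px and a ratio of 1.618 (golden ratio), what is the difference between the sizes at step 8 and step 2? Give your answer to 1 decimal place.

Step 2: 15.0 × 1.618² = 39.269px
Step 8: 15.0 × 1.618⁸ = 704.562px
Difference: 704.562 − 39.269 = 665.293px

665.3px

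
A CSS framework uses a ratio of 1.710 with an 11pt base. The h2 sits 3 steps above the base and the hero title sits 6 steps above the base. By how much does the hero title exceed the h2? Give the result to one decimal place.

220.0pt

Step 3: 11.0 × 1.710³ = 55.002pt
Step 6: 11.0 × 1.710⁶ = 275.023pt
Difference: 275.023 − 55.002 = 220.021pt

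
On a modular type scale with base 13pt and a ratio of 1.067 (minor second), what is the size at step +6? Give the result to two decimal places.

19.18pt

Every step multiplies by the scale ratio.
13.0 × 1.067⁶ = 13.0 × 1.47566 ≈ 19.18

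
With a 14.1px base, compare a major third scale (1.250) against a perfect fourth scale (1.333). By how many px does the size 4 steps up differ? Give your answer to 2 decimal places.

10.09px

Major third: 14.1 × 1.250⁴ = 34.4238px
Perfect fourth: 14.1 × 1.333⁴ = 44.5184px
Difference: 44.5184 − 34.4238 = 10.0946px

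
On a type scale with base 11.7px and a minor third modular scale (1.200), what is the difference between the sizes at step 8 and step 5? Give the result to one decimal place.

21.2px

Step 5: 11.7 × 1.200⁵ = 29.113px
Step 8: 11.7 × 1.200⁸ = 50.308px
Difference: 50.308 − 29.113 = 21.195px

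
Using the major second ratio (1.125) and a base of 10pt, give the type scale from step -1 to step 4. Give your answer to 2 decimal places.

8.89pt, 10.00pt, 11.25pt, 12.66pt, 14.24pt, 16.02pt

Step -1: 10.0 ÷ 1.125 = 8.89
Step 0: 10pt
Step 1: 10.0 × 1.125 = 11.25
Step 2: 10.0 × 1.125² = 12.66
Step 3: 10.0 × 1.125³ = 14.24
Step 4: 10.0 × 1.125⁴ = 16.02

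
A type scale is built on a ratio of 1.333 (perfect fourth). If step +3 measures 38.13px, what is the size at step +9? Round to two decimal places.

213.92px

38.13 × 1.333⁶ = 38.13 × 5.61023 ≈ 213.918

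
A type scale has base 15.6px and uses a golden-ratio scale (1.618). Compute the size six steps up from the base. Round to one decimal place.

15.6 × 1.618⁶ = 15.6 × 17.94201 ≈ 279.90

279.9px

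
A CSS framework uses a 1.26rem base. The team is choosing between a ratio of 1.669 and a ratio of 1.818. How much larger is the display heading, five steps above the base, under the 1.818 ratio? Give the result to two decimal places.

8.71rem

At 1.669: 1.26 × 1.669⁵ = 16.3174rem
At 1.818: 1.26 × 1.818⁵ = 25.0230rem
Difference: 25.0230 − 16.3174 = 8.7056rem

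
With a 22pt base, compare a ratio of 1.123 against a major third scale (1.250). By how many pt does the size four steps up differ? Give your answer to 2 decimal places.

At 1.123: 22.0 × 1.123⁴ = 34.9898pt
Major third: 22.0 × 1.250⁴ = 53.7109pt
Difference: 53.7109 − 34.9898 = 18.7211pt

18.72pt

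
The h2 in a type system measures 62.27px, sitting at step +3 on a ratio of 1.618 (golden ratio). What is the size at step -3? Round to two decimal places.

3.47px

The gap is -3 − (3) = -6 steps, so the factor is 1.618^-6.
62.27 ÷ 1.618⁶ = 62.27 ÷ 17.94201 ≈ 3.471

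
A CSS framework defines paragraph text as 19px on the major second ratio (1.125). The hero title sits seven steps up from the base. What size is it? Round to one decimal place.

43.3px

Each step on a modular scale multiplies by the ratio, so the size n steps from the base is base × ratioⁿ.
19.0 × 1.125⁷ = 19.0 × 2.28070 ≈ 43.33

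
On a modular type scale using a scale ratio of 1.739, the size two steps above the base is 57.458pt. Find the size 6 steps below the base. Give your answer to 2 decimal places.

57.458 ÷ 1.739⁸ = 57.458 ÷ 83.63666 ≈ 0.687

0.69pt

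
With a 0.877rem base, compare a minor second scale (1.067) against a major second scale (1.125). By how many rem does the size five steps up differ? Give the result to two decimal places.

0.37rem

Minor second: 0.877 × 1.067⁵ = 1.2129rem
Major second: 0.877 × 1.125⁵ = 1.5804rem
Difference: 1.5804 − 1.2129 = 0.3675rem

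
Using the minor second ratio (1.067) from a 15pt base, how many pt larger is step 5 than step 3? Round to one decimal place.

Step 3: 15.0 × 1.067³ = 18.222pt
Step 5: 15.0 × 1.067⁵ = 20.745pt
Difference: 20.745 − 18.222 = 2.523pt

2.5pt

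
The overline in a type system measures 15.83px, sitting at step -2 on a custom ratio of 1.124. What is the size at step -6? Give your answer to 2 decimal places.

9.92px

Moving from step -2 to step -6 is 4 steps down, so divide by r⁴.
15.83 ÷ 1.124⁴ = 15.83 ÷ 1.59612 ≈ 9.918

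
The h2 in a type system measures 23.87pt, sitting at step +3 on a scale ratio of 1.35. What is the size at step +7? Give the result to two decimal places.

79.28pt

23.87 × 1.35⁴ = 23.87 × 3.32151 ≈ 79.284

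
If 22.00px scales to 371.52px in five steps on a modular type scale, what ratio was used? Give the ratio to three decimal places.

r⁵ = 371.52 / 22.00, so r = (371.52/22.00)^(1/5).
r = 16.8873^(1/5) ≈ 1.7600

1.760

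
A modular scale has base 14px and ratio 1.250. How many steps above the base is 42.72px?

1.250ⁿ = 42.72 / 14 = 3.0514
n = ln(3.0514) / ln(1.250) = 1.1156 / 0.2231 ≈ 5.00

5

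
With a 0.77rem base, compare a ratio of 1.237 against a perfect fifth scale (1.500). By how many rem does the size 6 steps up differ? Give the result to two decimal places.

6.01rem

At 1.237: 0.77 × 1.237⁶ = 2.7587rem
Perfect fifth: 0.77 × 1.500⁶ = 8.7708rem
Difference: 8.7708 − 2.7587 = 6.0121rem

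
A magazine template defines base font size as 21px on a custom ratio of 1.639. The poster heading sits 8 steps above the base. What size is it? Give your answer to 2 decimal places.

1093.58px

21.0 × 1.639⁸ = 21.0 × 52.07528 ≈ 1093.58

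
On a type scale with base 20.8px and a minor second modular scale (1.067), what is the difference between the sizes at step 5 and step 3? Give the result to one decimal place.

Step 3: 20.8 × 1.067³ = 25.267px
Step 5: 20.8 × 1.067⁵ = 28.766px
Difference: 28.766 − 25.267 = 3.499px

3.5px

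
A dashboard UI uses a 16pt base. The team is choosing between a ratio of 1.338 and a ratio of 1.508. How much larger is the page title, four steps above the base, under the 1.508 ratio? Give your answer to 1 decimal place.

At 1.338: 16.0 × 1.338⁴ = 51.280pt
At 1.508: 16.0 × 1.508⁴ = 82.742pt
Difference: 82.742 − 51.280 = 31.462pt

31.5pt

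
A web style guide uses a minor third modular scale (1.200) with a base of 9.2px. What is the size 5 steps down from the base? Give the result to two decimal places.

3.70px

Each step on a modular scale multiplies by the ratio, so the size n steps from the base is base × ratioⁿ.
9.2 ÷ 1.200⁵ = 9.2 ÷ 2.48832 ≈ 3.70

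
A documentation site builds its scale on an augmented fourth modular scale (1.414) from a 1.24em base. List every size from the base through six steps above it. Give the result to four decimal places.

Step 0: 1.24em
Step 1: 1.24 × 1.414 = 1.7534
Step 2: 1.24 × 1.414² = 2.4793
Step 3: 1.24 × 1.414³ = 3.5057
Step 4: 1.24 × 1.414⁴ = 4.9570
Step 5: 1.24 × 1.414⁵ = 7.0092
Step 6: 1.24 × 1.414⁶ = 9.9110

1.2400em, 1.7534em, 2.4793em, 3.5057em, 4.9570em, 7.0092em, 9.9110em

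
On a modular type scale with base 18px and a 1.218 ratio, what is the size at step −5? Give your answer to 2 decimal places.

6.71px

A modular type scale is a geometric sequence: sizeₙ = base × rⁿ.
18.0 ÷ 1.218⁵ = 18.0 ÷ 2.68063 ≈ 6.71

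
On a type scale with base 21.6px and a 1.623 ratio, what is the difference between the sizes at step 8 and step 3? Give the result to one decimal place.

947.6px

Step 3: 21.6 × 1.623³ = 92.344px
Step 8: 21.6 × 1.623⁸ = 1039.925px
Difference: 1039.925 − 92.344 = 947.581px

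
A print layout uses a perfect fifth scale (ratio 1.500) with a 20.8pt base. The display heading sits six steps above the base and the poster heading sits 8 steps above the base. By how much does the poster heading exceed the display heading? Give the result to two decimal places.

296.16pt

Step 6: 20.8 × 1.500⁶ = 236.9250pt
Step 8: 20.8 × 1.500⁸ = 533.0813pt
Difference: 533.0813 − 236.9250 = 296.1563pt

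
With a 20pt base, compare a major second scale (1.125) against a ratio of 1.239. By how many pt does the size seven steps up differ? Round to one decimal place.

44.0pt

Major second: 20.0 × 1.125⁷ = 45.614pt
At 1.239: 20.0 × 1.239⁷ = 89.646pt
Difference: 89.646 − 45.614 = 44.032pt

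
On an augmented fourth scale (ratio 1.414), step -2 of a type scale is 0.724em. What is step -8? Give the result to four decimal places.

0.0906em

0.724 ÷ 1.414⁶ = 0.724 ÷ 7.99275 ≈ 0.0906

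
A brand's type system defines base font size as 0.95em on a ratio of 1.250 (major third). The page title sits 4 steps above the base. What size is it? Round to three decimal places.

0.95 × 1.250⁴ = 0.95 × 2.44141 ≈ 2.319

2.319em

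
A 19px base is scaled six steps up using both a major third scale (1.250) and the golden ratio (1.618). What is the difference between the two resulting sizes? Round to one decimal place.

Major third: 19.0 × 1.250⁶ = 72.479px
Golden ratio: 19.0 × 1.618⁶ = 340.898px
Difference: 340.898 − 72.479 = 268.419px

268.4px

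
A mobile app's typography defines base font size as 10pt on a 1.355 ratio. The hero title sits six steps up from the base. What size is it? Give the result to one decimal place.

10.0 × 1.355⁶ = 10.0 × 6.18922 ≈ 61.89

61.9pt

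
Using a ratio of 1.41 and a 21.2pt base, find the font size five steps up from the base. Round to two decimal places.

A modular type scale is a geometric sequence: sizeₙ = base × rⁿ.
21.2 × 1.41⁵ = 21.2 × 5.57308 ≈ 118.15

118.15pt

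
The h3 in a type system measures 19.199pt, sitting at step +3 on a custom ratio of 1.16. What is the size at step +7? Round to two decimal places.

19.199 × 1.16⁴ = 19.199 × 1.81064 ≈ 34.762

34.76pt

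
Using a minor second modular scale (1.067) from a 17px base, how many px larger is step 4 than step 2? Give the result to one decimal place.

2.7px

Step 2: 17.0 × 1.067² = 19.354px
Step 4: 17.0 × 1.067⁴ = 22.035px
Difference: 22.035 − 19.354 = 2.681px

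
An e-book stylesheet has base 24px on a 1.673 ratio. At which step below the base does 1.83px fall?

5

1.673ⁿ = 24 / 1.83 = 13.1148
n = ln(13.1148) / ln(1.673) = 2.5737 / 0.5146 ≈ 5.00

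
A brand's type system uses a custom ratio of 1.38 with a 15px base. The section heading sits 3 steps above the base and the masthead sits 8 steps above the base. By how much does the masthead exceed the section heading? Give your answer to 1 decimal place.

157.9px

Step 3: 15.0 × 1.38³ = 39.421px
Step 8: 15.0 × 1.38⁸ = 197.299px
Difference: 197.299 − 39.421 = 157.878px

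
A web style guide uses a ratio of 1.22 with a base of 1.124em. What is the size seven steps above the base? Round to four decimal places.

4.5215em

Each step on a modular scale multiplies by the ratio, so the size n steps from the base is base × ratioⁿ.
1.124 × 1.22⁷ = 1.124 × 4.02271 ≈ 4.5215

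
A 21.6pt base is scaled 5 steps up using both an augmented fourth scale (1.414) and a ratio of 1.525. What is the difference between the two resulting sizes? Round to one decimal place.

Augmented fourth: 21.6 × 1.414⁵ = 122.096pt
At 1.525: 21.6 × 1.525⁵ = 178.157pt
Difference: 178.157 − 122.096 = 56.061pt

56.1pt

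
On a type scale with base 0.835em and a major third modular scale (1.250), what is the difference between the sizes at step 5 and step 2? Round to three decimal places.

1.244em

Step 2: 0.835 × 1.250² = 1.30469em
Step 5: 0.835 × 1.250⁵ = 2.54822em
Difference: 2.54822 − 1.30469 = 1.24353em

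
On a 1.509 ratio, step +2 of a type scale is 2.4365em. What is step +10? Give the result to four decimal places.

The gap is 10 − (2) = 8 steps, so the factor is 1.509^8.
2.4365 × 1.509⁸ = 2.4365 × 26.88524 ≈ 65.5059

65.5059em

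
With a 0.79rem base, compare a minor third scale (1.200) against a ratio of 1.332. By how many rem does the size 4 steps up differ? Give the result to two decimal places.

Minor third: 0.79 × 1.200⁴ = 1.6381rem
At 1.332: 0.79 × 1.332⁴ = 2.4868rem
Difference: 2.4868 − 1.6381 = 0.8487rem

0.85rem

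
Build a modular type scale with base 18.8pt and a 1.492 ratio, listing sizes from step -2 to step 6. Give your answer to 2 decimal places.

Step -2: 18.8 ÷ 1.492² = 8.45
Step -1: 18.8 ÷ 1.492 = 12.60
Step 0: 18.8pt
Step 1: 18.8 × 1.492 = 28.05
Step 2: 18.8 × 1.492² = 41.85
Step 3: 18.8 × 1.492³ = 62.44
Step 4: 18.8 × 1.492⁴ = 93.16
Step 5: 18.8 × 1.492⁵ = 139.00
Step 6: 18.8 × 1.492⁶ = 207.38

8.45pt, 12.60pt, 18.80pt, 28.05pt, 41.85pt, 62.44pt, 93.16pt, 139.00pt, 207.38pt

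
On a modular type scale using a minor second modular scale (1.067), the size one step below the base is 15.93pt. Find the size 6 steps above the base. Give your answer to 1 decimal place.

The gap is 6 − (-1) = 7 steps, so the factor is 1.067^7.
15.93 × 1.067⁷ = 15.93 × 1.57453 ≈ 25.082

25.1pt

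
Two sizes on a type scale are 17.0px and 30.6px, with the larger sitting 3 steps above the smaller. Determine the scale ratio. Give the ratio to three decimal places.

1.216

The ratio satisfies 17.0 × r³ = 30.6, so r = (30.6 / 17.0)^(1/3).
r = 1.8000^(1/3) ≈ 1.2164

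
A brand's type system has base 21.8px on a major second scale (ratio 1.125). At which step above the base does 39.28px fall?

5

1.125ⁿ = 39.28 / 21.8 = 1.8018
n = ln(1.8018) / ln(1.125) = 0.5888 / 0.1178 ≈ 5.00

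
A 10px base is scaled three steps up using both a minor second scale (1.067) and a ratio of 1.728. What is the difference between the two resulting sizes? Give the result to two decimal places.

Minor second: 10.0 × 1.067³ = 12.1477px
At 1.728: 10.0 × 1.728³ = 51.5978px
Difference: 51.5978 − 12.1477 = 39.4501px

39.45px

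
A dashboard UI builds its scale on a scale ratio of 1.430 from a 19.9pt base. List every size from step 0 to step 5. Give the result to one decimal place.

Step 0: 19.9pt
Step 1: 19.9 × 1.430 = 28.5
Step 2: 19.9 × 1.430² = 40.7
Step 3: 19.9 × 1.430³ = 58.2
Step 4: 19.9 × 1.430⁴ = 83.2
Step 5: 19.9 × 1.430⁵ = 119.0

19.9pt, 28.5pt, 40.7pt, 58.2pt, 83.2pt, 119.0pt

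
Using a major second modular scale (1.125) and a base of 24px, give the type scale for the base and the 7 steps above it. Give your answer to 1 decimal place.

24.0px, 27.0px, 30.4px, 34.2px, 38.4px, 43.2px, 48.7px, 54.7px

Step 0: 24px
Step 1: 24.0 × 1.125 = 27.0
Step 2: 24.0 × 1.125² = 30.4
Step 3: 24.0 × 1.125³ = 34.2
Step 4: 24.0 × 1.125⁴ = 38.4
Step 5: 24.0 × 1.125⁵ = 43.2
Step 6: 24.0 × 1.125⁶ = 48.7
Step 7: 24.0 × 1.125⁷ = 54.7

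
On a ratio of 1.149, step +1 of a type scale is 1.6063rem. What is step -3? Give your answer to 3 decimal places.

Moving from step +1 to step -3 is 4 steps down, so divide by r⁴.
1.6063 ÷ 1.149⁴ = 1.6063 ÷ 1.74293 ≈ 0.922

0.922rem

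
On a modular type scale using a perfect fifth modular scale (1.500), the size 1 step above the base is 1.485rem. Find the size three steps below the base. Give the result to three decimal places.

The gap is -3 − (1) = -4 steps, so the factor is 1.500^-4.
1.485 ÷ 1.500⁴ = 1.485 ÷ 5.06250 ≈ 0.293

0.293rem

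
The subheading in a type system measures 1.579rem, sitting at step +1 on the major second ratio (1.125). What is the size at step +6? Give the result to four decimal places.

2.8454rem

1.579 × 1.125⁵ = 1.579 × 1.80203 ≈ 2.8454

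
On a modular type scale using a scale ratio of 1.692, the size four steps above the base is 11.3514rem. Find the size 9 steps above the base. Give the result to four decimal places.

11.3514 × 1.692⁵ = 11.3514 × 13.86762 ≈ 157.4169

157.4169rem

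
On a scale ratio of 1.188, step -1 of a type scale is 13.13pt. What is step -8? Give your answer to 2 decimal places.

The gap is -8 − (-1) = -7 steps, so the factor is 1.188^-7.
13.13 ÷ 1.188⁷ = 13.13 ÷ 3.33976 ≈ 3.931

3.93pt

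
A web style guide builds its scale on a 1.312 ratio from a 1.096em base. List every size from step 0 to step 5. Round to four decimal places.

1.0960em, 1.4380em, 1.8866em, 2.4752em, 3.2475em, 4.2607em

Step 0: 1.096em
Step 1: 1.096 × 1.312 = 1.4380
Step 2: 1.096 × 1.312² = 1.8866
Step 3: 1.096 × 1.312³ = 2.4752
Step 4: 1.096 × 1.312⁴ = 3.2475
Step 5: 1.096 × 1.312⁵ = 4.2607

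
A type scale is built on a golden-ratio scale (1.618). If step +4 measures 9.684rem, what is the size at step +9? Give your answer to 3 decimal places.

9.684 × 1.618⁵ = 9.684 × 11.08901 ≈ 107.386

107.386rem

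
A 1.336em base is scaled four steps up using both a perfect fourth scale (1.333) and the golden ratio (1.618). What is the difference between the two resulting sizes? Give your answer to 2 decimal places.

Perfect fourth: 1.336 × 1.333⁴ = 4.2182em
Golden ratio: 1.336 × 1.618⁴ = 9.1563em
Difference: 9.1563 − 4.2182 = 4.9381em

4.94em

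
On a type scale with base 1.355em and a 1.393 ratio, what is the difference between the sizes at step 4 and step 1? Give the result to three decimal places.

3.215em

Step 1: 1.355 × 1.393 = 1.88752em
Step 4: 1.355 × 1.393⁴ = 5.10204em
Difference: 5.10204 − 1.88752 = 3.21452em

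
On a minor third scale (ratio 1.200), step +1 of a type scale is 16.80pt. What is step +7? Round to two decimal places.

50.16pt

The gap is 7 − (1) = 6 steps, so the factor is 1.200^6.
16.80 × 1.200⁶ = 16.80 × 2.98598 ≈ 50.165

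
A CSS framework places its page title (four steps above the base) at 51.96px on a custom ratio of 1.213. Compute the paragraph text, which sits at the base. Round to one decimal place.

24.0px

51.96 ÷ 1.213⁴ = 51.96 ÷ 2.16493 ≈ 24.001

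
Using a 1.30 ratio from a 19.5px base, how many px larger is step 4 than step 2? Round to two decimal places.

Step 2: 19.5 × 1.30² = 32.9550px
Step 4: 19.5 × 1.30⁴ = 55.6940px
Difference: 55.6940 − 32.9550 = 22.7390px

22.74px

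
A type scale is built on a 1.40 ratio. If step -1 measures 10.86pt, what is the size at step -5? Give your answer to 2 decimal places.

10.86 ÷ 1.40⁴ = 10.86 ÷ 3.84160 ≈ 2.827

2.83pt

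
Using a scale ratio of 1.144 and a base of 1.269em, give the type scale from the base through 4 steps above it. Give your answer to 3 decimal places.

Step 0: 1.269em
Step 1: 1.269 × 1.144 = 1.452
Step 2: 1.269 × 1.144² = 1.661
Step 3: 1.269 × 1.144³ = 1.900
Step 4: 1.269 × 1.144⁴ = 2.174

1.269em, 1.452em, 1.661em, 1.900em, 2.174em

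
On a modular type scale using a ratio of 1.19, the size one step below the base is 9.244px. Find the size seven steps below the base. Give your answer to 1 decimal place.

3.3px

9.244 ÷ 1.19⁶ = 9.244 ÷ 2.83976 ≈ 3.255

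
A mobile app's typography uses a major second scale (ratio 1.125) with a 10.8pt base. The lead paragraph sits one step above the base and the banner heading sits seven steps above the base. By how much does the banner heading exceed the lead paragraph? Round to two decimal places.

12.48pt

Step 1: 10.8 × 1.125 = 12.1500pt
Step 7: 10.8 × 1.125⁷ = 24.6315pt
Difference: 24.6315 − 12.1500 = 12.4815pt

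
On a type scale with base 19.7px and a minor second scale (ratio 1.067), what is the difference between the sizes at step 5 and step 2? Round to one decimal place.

Step 2: 19.7 × 1.067² = 22.428px
Step 5: 19.7 × 1.067⁵ = 27.245px
Difference: 27.245 − 22.428 = 4.817px

4.8px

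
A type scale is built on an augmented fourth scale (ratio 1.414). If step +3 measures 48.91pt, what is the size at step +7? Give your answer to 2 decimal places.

195.52pt

The gap is 7 − (3) = 4 steps, so the factor is 1.414^4.
48.91 × 1.414⁴ = 48.91 × 3.99758 ≈ 195.522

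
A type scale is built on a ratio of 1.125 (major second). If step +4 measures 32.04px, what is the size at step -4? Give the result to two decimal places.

32.04 ÷ 1.125⁸ = 32.04 ÷ 2.56578 ≈ 12.487

12.49px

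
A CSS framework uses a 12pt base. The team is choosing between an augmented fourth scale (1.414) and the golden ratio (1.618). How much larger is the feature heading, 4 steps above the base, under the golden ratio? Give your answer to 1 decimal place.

Augmented fourth: 12.0 × 1.414⁴ = 47.971pt
Golden ratio: 12.0 × 1.618⁴ = 82.242pt
Difference: 82.242 − 47.971 = 34.271pt

34.3pt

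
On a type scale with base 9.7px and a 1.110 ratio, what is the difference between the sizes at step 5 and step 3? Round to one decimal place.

3.1px

Step 3: 9.7 × 1.110³ = 13.266px
Step 5: 9.7 × 1.110⁵ = 16.345px
Difference: 16.345 − 13.266 = 3.079px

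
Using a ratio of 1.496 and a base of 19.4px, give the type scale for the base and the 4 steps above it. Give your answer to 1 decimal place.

19.4px, 29.0px, 43.4px, 65.0px, 97.2px

Step 0: 19.4px
Step 1: 19.4 × 1.496 = 29.0
Step 2: 19.4 × 1.496² = 43.4
Step 3: 19.4 × 1.496³ = 65.0
Step 4: 19.4 × 1.496⁴ = 97.2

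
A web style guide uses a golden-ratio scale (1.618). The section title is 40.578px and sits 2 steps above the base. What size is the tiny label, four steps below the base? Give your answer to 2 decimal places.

The gap is -4 − (2) = -6 steps, so the factor is 1.618^-6.
40.578 ÷ 1.618⁶ = 40.578 ÷ 17.94201 ≈ 2.262

2.26px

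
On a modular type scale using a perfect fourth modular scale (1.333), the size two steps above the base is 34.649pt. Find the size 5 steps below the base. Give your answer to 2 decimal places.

Moving from step +2 to step -5 is 7 steps down, so divide by r⁷.
34.649 ÷ 1.333⁷ = 34.649 ÷ 7.47844 ≈ 4.633

4.63pt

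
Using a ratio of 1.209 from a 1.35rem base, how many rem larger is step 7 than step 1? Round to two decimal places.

Step 1: 1.35 × 1.209 = 1.6322rem
Step 7: 1.35 × 1.209⁷ = 5.0970rem
Difference: 5.0970 − 1.6322 = 3.4648rem

3.46rem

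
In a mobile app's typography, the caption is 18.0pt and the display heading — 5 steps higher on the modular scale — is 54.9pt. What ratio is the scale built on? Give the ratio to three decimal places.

1.250

r⁵ = 54.9 / 18.0, so r = (54.9/18.0)^(1/5).
r = 3.0500^(1/5) ≈ 1.2499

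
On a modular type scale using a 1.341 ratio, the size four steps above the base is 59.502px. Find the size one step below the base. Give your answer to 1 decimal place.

13.7px

Moving from step +4 to step -1 is 5 steps down, so divide by r⁵.
59.502 ÷ 1.341⁵ = 59.502 ÷ 4.33655 ≈ 13.721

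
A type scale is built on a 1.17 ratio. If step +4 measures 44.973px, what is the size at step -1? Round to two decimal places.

44.973 ÷ 1.17⁵ = 44.973 ÷ 2.19245 ≈ 20.513

20.51px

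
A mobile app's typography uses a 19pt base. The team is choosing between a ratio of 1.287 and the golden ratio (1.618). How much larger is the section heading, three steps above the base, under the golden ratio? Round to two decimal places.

39.98pt

At 1.287: 19.0 × 1.287³ = 40.5032pt
Golden ratio: 19.0 × 1.618³ = 80.4802pt
Difference: 80.4802 − 40.5032 = 39.9770pt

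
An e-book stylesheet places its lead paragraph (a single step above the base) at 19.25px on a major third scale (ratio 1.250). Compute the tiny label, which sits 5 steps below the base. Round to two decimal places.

5.05px

Moving from step +1 to step -5 is 6 steps down, so divide by r⁶.
19.25 ÷ 1.250⁶ = 19.25 ÷ 3.81470 ≈ 5.046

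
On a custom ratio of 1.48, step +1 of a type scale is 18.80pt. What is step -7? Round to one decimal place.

0.8pt

18.80 ÷ 1.48⁸ = 18.80 ÷ 23.01939 ≈ 0.817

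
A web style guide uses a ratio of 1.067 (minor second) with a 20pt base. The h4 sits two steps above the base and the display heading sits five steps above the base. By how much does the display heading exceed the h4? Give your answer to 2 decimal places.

4.89pt

Step 2: 20.0 × 1.067² = 22.7698pt
Step 5: 20.0 × 1.067⁵ = 27.6600pt
Difference: 27.6600 − 22.7698 = 4.8902pt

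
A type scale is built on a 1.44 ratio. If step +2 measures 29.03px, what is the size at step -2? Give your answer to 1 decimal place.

6.8px

Moving from step +2 to step -2 is 4 steps down, so divide by r⁴.
29.03 ÷ 1.44⁴ = 29.03 ÷ 4.29982 ≈ 6.751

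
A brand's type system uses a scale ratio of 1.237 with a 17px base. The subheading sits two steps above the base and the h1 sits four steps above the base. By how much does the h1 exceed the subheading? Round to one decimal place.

Step 2: 17.0 × 1.237² = 26.013px
Step 4: 17.0 × 1.237⁴ = 39.804px
Difference: 39.804 − 26.013 = 13.791px

13.8px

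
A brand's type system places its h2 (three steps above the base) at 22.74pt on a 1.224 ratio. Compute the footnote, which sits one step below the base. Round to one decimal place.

10.1pt

The gap is -1 − (3) = -4 steps, so the factor is 1.224^-4.
22.74 ÷ 1.224⁴ = 22.74 ÷ 2.24453 ≈ 10.131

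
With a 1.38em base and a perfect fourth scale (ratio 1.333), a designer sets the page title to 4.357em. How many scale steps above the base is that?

1.333ⁿ = 4.357 / 1.38 = 3.1572
n = ln(3.1572) / ln(1.333) = 1.1497 / 0.2874 ≈ 4.00

4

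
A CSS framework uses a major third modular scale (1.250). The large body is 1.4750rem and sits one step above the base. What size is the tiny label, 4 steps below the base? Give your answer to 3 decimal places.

The gap is -4 − (1) = -5 steps, so the factor is 1.250^-5.
1.4750 ÷ 1.250⁵ = 1.4750 ÷ 3.05176 ≈ 0.483

0.483rem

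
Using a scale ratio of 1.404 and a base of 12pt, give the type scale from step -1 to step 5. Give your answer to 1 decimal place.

8.5pt, 12.0pt, 16.8pt, 23.7pt, 33.2pt, 46.6pt, 65.5pt

Step -1: 12.0 ÷ 1.404 = 8.5
Step 0: 12pt
Step 1: 12.0 × 1.404 = 16.8
Step 2: 12.0 × 1.404² = 23.7
Step 3: 12.0 × 1.404³ = 33.2
Step 4: 12.0 × 1.404⁴ = 46.6
Step 5: 12.0 × 1.404⁵ = 65.5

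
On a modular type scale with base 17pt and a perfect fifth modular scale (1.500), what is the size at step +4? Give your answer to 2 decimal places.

86.06pt

17.0 × 1.500⁴ = 17.0 × 5.06250 ≈ 86.06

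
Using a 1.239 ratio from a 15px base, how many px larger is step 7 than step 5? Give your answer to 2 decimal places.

23.44px

Step 5: 15.0 × 1.239⁵ = 43.7973px
Step 7: 15.0 × 1.239⁷ = 67.2342px
Difference: 67.2342 − 43.7973 = 23.4369px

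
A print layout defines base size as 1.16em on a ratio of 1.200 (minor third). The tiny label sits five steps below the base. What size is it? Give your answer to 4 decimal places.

A modular type scale is a geometric sequence: sizeₙ = base × rⁿ.
1.16 ÷ 1.200⁵ = 1.16 ÷ 2.48832 ≈ 0.4662

0.4662em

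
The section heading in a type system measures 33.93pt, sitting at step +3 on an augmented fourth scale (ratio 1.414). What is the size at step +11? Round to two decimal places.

542.22pt

Moving from step +3 to step +11 is 8 steps up, so multiply by r⁸.
33.93 × 1.414⁸ = 33.93 × 15.98068 ≈ 542.224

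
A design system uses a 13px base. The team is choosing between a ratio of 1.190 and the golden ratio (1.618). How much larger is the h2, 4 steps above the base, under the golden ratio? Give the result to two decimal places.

At 1.190: 13.0 × 1.190⁴ = 26.0694px
Golden ratio: 13.0 × 1.618⁴ = 89.0958px
Difference: 89.0958 − 26.0694 = 63.0264px

63.03px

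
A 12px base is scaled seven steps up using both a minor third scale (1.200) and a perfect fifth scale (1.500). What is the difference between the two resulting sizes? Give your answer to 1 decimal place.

Minor third: 12.0 × 1.200⁷ = 42.998px
Perfect fifth: 12.0 × 1.500⁷ = 205.031px
Difference: 205.031 − 42.998 = 162.033px

162.0px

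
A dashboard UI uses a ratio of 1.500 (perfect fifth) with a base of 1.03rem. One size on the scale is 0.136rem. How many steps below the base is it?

1.500ⁿ = 1.03 / 0.136 = 7.5735
n = ln(7.5735) / ln(1.500) = 2.0247 / 0.4055 ≈ 4.99

5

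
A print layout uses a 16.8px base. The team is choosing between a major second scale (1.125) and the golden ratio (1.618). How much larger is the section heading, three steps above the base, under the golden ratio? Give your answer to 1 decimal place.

47.2px

Major second: 16.8 × 1.125³ = 23.920px
Golden ratio: 16.8 × 1.618³ = 71.161px
Difference: 71.161 − 23.920 = 47.241px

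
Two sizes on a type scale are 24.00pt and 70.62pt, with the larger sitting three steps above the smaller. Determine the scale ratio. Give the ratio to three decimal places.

r³ = 70.62 / 24.00, so r = (70.62/24.00)^(1/3).
r = 2.9425^(1/3) ≈ 1.4330

1.433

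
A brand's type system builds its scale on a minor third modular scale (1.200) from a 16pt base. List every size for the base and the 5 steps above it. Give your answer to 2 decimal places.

16.00pt, 19.20pt, 23.04pt, 27.65pt, 33.18pt, 39.81pt

Step 0: 16pt
Step 1: 16.0 × 1.200 = 19.20
Step 2: 16.0 × 1.200² = 23.04
Step 3: 16.0 × 1.200³ = 27.65
Step 4: 16.0 × 1.200⁴ = 33.18
Step 5: 16.0 × 1.200⁵ = 39.81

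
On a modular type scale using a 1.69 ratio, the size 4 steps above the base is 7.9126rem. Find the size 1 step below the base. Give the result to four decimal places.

The gap is -1 − (4) = -5 steps, so the factor is 1.69^-5.
7.9126 ÷ 1.69⁵ = 7.9126 ÷ 13.78585 ≈ 0.5740

0.5740rem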